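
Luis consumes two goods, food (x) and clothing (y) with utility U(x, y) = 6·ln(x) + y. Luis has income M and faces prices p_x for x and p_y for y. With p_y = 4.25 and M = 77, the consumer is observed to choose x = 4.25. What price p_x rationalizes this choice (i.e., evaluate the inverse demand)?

p_x = 6

MU_x = 6/x, MU_y = 1. Tangency: 6/x = p_x/p_y.
So x*(p_x,p_y) = 6·p_y/p_x, independent of income; and y* = (M − 6·p_y)/p_y.
Set x* = 4.25 in the demand function and solve for p_x: p_x = 6.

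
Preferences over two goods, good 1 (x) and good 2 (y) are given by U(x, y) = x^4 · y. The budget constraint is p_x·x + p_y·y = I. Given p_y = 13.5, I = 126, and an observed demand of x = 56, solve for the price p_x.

Tangency: MRS = 4·y/x = p_x/p_y.
So 4·p_y·y = p_x·x; combined with the budget, a share 0.8 of income goes to x.
Demand: x*(p_x,p_y,I) = 0.8·I/p_x and y* = 0.2·I/p_y.
Set x* = 56 in the demand function and solve for p_x: p_x = 1.8.

p_x = 1.8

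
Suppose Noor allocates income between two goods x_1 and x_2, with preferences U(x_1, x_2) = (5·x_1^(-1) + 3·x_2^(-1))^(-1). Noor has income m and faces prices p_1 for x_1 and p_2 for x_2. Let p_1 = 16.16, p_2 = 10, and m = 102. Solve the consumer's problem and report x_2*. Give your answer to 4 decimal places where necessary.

MU_x_1 ∝ 5·x_1^(-2), MU_x_2 ∝ 3·x_2^(-2), so MRS = (5/3)·(x_2/x_1)^(2) = p_1/p_2.
Solve for the ratio: x_2/x_1 = [(3/5)·p_1/p_2]^(0.5).
With the ratio pinned down, the budget gives x_1* = m/(p_1 + p_2·(x_2/x_1)) and x_2* = (x_2/x_1)·x_1*.
Numerically x_2/x_1 = 0.984683, so x_1* = 102/(16.16 + 10·0.984683) = 3.922 and x_2* = 0.984683·3.922 = 3.862.

x_2* = 3.862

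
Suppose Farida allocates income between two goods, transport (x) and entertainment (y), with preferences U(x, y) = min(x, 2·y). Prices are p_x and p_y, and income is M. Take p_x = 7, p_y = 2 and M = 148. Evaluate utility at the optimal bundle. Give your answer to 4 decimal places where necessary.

Leontief preferences: the optimum is at the kink where x/2 = y/1, i.e. y = (1/2)·x.
Budget: p_x·x + p_y·(1/2)·x = M, so (2·p_x + p_y)·x = 2·M.
Demand: x*(p_x,p_y,M) = 2·M/(2·p_x + p_y), y* = M/(2·p_x + p_y).
Here 2·7 + 2 = 16, giving x* = 18.5 and y* = 9.25.
Utility at the optimum: U(18.5, 9.25) = 18.5.

V = 18.5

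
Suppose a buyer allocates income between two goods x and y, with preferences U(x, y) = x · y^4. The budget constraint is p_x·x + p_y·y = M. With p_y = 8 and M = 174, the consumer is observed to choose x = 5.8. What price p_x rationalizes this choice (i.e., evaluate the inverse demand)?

p_x = 6

The MRS is (1/4)·y/x. Set MRS = p_x/p_y.
Rearranging, p_y·y = 4·p_x·x. Substituting into the budget gives p_x·x·(1 + 4) = M.
Demand: x*(p_x,p_y,M) = 0.2·M/p_x and y* = 0.8·M/p_y.
Set x* = 5.8 in the demand function and solve for p_x: p_x = 6.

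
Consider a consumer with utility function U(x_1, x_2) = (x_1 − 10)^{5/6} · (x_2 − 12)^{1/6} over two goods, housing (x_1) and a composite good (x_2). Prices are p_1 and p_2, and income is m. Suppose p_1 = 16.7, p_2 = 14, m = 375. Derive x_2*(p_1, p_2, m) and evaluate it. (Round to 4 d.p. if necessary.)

Discretionary income = 375 − 10·16.7 − 12·14 = 40; x_2* = 12 + 1/6·40/14 = 12.4762.

x_2* = 12.4762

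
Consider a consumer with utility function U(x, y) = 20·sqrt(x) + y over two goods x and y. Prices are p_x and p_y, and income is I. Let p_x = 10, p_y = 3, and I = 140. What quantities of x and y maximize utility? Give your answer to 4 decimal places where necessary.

Utility is quasi-linear in y; the FOC for x is 10/√x = p_x/p_y.
Thus x* = (10·p_y/p_x)² — independent of I — with the rest of income spent on y.
Plugging in: x* = (10·3/10)² = 9, y* = 16.6667.

x* = 9, y* = 16.6667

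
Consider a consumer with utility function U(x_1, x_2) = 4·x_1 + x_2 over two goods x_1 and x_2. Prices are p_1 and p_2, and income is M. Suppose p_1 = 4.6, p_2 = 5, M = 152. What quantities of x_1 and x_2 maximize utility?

Numerically: x_1* = 33.0435, x_2* = 0.

x_1* = 33.0435, x_2* = 0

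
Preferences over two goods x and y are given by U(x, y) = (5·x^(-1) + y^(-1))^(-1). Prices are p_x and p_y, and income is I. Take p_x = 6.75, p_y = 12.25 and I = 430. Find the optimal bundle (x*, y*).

x* = 39.7536, y* = 13.197

MRS = MU_x/MU_y = 5·(y/x)^(2). Set equal to p_x/p_y.
Hence y/x = ((1/5)·p_x/p_y)^(1/(2)), i.e. raised to the 0.5 power.
With the ratio pinned down, the budget gives x* = I/(p_x + p_y·(y/x)) and y* = (y/x)·x*.
Numerically y/x = 0.33197, so x* = 430/(6.75 + 12.25·0.33197) = 39.7536 and y* = 0.33197·39.7536 = 13.197.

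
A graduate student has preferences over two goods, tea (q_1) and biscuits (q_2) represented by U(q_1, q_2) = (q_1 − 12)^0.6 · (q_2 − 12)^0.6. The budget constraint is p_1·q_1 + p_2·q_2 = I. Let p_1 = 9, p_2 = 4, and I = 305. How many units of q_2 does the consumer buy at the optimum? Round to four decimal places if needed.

MRS = (q_2−12)/(q_1−12). Tangency with p_1/p_2 gives q_2−12 = (p_1/p_2)·(q_1−12).
After buying the subsistence bundle (12, 12), a share 0.5 of the remaining income goes to q_1: q_1* = 12 + 0.5·(I − 12p_1 − 12p_2)/p_1.
Discretionary income = 305 − 12·9 − 12·4 = 149; q_2* = 12 + 0.5·149/4 = 30.625.

q_2* = 30.625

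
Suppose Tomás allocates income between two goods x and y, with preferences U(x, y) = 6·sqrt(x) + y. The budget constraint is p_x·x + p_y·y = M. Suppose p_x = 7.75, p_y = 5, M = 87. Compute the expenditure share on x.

share on x = 0.3337

Solve: √x = 3·p_y/p_x, so x*(p_x,p_y) = (3·p_y/p_x)², and y* = (M − p_x·x*)/p_y.
Plugging in: x* = (3·5/7.75)² = 3.7461, y* = 11.5935.
Expenditure on x: 7.75·3.7461 = 29.0323; share = 0.3337.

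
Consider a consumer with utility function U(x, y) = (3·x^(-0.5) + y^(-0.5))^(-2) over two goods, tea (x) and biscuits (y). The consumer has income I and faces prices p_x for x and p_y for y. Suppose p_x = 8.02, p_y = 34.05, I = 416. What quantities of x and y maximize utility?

MU_x ∝ 3·x^(-1.5), MU_y ∝ y^(-1.5), so MRS = 3·(y/x)^(1.5) = p_x/p_y.
Hence y/x = ((1/3)·p_x/p_y)^(1/(1.5)), i.e. raised to the 2/3 power.
Substitute y = (y/x)·x into the budget: x* = I/(p_x + p_y·(y/x)).
Numerically y/x = 0.183354, so x* = 416/(8.02 + 34.05·0.183354) = 29.1659 and y* = 0.183354·29.1659 = 5.3477.

x* = 29.1659, y* = 5.3477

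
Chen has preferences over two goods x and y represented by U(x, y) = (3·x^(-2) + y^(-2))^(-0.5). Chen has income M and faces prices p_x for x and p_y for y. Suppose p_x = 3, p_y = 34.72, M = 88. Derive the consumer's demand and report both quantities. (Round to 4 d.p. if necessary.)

x* = 6.4503, y* = 1.9772

MRS = MU_x/MU_y = 3·(y/x)^(3). Set equal to p_x/p_y.
Solve for the ratio: y/x = [(1/3)·p_x/p_y]^(1/3).
With the ratio pinned down, the budget gives x* = M/(p_x + p_y·(y/x)) and y* = (y/x)·x*.
Numerically y/x = 0.30653, so x* = 88/(3 + 34.72·0.30653) = 6.4503 and y* = 0.30653·6.4503 = 1.9772.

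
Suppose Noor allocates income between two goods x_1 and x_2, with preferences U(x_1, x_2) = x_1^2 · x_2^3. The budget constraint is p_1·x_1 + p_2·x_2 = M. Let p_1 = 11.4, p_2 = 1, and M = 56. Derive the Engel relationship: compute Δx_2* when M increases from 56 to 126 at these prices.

Δx_2* = 42

MU_x_1/MU_x_2 = (2·x_2)/(3·x_1); tangency sets this equal to p_1/p_2.
Rearranging, p_2·x_2 = (3/2)·p_1·x_1. Substituting into the budget gives p_1·x_1·(1 + (3/2)) = M.
Demand: x_1*(p_1,p_2,M) = 0.4·M/p_1 and x_2* = 0.6·M/p_2.
At p_1=11.4, p_2=1, M=56: x_2* = 0.6·56/1 = 33.6.
At M' = 126: x_2* = 75.6. Change: 75.6 − 33.6 = 42.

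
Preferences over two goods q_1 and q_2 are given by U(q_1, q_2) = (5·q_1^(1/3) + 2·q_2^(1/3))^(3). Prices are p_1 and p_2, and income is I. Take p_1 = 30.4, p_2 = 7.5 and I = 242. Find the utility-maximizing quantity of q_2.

From the CES first-order condition, (5/2)·(q_2/q_1)^(2/3) = p_1/p_2.
Solve for the ratio: q_2/q_1 = [(2/5)·p_1/p_2]^(1.5).
Substitute q_2 = (q_2/q_1)·q_1 into the budget: q_1* = I/(p_1 + p_2·(q_2/q_1)).
Numerically q_2/q_1 = 2.064469, so q_1* = 242/(30.4 + 7.5·2.064469) = 5.2742 and q_2* = 2.064469·5.2742 = 10.8885.

q_2* = 10.8885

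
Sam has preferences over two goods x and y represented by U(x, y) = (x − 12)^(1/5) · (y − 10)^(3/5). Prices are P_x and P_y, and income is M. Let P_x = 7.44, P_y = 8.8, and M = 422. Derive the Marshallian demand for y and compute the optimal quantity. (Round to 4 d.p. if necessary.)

Substituting into the budget: x* = 12 + 0.25·(M − 12·P_x − 10·P_y)/P_x, and y* = 10 + 0.75·(…)/P_y.
Discretionary income = 422 − 12·7.44 − 10·8.8 = 244.72; y* = 10 + 0.75·244.72/8.8 = 30.8568.

y* = 30.8568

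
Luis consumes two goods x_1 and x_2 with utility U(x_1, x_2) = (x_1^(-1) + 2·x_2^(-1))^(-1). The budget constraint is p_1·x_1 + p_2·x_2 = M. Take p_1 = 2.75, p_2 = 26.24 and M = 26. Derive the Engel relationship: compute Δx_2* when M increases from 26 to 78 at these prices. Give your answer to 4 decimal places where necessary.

Δx_2* = 1.6126

From the CES first-order condition, (1/2)·(x_2/x_1)^(2) = p_1/p_2.
Hence x_2/x_1 = (2·p_1/p_2)^(1/(2)), i.e. raised to the 0.5 power.
With the ratio pinned down, the budget gives x_1* = M/(p_1 + p_2·(x_2/x_1)) and x_2* = (x_2/x_1)·x_1*.
Numerically x_2/x_1 = 0.457825, so x_1* = 26/(2.75 + 26.24·0.457825) = 1.7611 and x_2* = 0.457825·1.7611 = 0.8063.
At M' = 78: x_2* = 2.4189. Change: 2.4189 − 0.8063 = 1.6126.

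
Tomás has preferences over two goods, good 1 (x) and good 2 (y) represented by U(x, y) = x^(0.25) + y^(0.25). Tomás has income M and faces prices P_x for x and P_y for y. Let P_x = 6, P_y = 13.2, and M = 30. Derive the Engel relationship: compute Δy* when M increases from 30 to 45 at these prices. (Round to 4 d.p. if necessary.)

MRS = MU_x/MU_y = (y/x)^(0.75). Set equal to P_x/P_y.
Solve for the ratio: y/x = [P_x/P_y]^(4/3).
With the ratio pinned down, the budget gives x* = M/(P_x + P_y·(y/x)) and y* = (y/x)·x*.
Numerically y/x = 0.349491, so x* = 30/(6 + 13.2·0.349491) = 2.8266 and y* = 0.349491·2.8266 = 0.9879.
At M' = 45: y* = 1.4818. Change: 1.4818 − 0.9879 = 0.4939.

Δy* = 0.4939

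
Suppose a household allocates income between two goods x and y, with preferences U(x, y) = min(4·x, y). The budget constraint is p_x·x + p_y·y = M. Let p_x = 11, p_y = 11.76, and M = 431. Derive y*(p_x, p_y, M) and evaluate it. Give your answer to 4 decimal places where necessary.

With perfect complements, no substitution: consume in ratio x:y = 1:4.
Budget: p_x·x + p_y·4·x = M, so (p_x + 4·p_y)·x = M.
Demand: x*(p_x,p_y,M) = M/(p_x + 4·p_y), y* = 4·M/(p_x + 4·p_y).
Here 11 + 4·11.76 = 58.04, giving y* = 29.7037.

y* = 29.7037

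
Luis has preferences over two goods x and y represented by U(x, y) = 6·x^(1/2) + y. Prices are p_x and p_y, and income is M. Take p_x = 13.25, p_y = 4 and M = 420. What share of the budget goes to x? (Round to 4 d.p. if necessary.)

Utility is quasi-linear in y; the FOC for x is 3/√x = p_x/p_y.
Thus x* = (3·p_y/p_x)² — independent of M — with the rest of income spent on y.
Plugging in: x* = (3·4/13.25)² = 0.8202, y* = 102.283.
Expenditure on x: 13.25·0.8202 = 10.8679; share = 0.0259.

share on x = 0.0259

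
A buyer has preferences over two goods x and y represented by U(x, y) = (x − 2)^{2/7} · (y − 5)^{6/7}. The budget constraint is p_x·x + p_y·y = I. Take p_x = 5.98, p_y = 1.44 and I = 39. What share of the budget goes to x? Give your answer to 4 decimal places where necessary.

Let x' = x−2, y' = y−5. MRS = (1/3)·y'/x' = p_x/p_y.
Substituting into the budget: x* = 2 + 0.25·(I − 2·p_x − 5·p_y)/p_x, and y* = 5 + 0.75·(…)/p_y.
Discretionary income = 39 − 2·5.98 − 5·1.44 = 19.84; x* = 2 + 0.25·19.84/5.98 = 2.8294; y* = 5 + 0.75·19.84/1.44 = 15.3333.
Expenditure on x: 5.98·2.8294 = 16.92; share = 0.4338.

share on x = 0.4338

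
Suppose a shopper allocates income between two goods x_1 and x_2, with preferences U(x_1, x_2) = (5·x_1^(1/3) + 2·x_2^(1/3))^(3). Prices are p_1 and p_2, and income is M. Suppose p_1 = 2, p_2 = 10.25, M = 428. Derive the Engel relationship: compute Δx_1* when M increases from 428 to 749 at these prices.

Δx_1* = 144.3671

Substitute x_2 = (x_2/x_1)·x_1 into the budget: x_1* = M/(p_1 + p_2·(x_2/x_1)).
Numerically x_2/x_1 = 0.021805, so x_1* = 428/(2 + 10.25·0.021805) = 192.4895.
At M' = 749: x_1* = 336.8567. Change: 336.8567 − 192.4895 = 144.3671.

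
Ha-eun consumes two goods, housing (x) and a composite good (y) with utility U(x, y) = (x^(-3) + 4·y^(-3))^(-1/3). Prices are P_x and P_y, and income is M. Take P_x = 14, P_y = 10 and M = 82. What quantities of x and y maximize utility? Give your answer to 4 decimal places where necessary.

x* = 2.7907, y* = 4.293

Substitute y = (y/x)·x into the budget: x* = M/(P_x + P_y·(y/x)).
Numerically y/x = 1.538321, so x* = 82/(14 + 10·1.538321) = 2.7907 and y* = 1.538321·2.7907 = 4.293.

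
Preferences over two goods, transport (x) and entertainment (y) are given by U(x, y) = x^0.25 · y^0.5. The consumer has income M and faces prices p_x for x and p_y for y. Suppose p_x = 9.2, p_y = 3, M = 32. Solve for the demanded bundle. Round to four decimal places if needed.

x* = 1.1594, y* = 7.1111

Tangency: MRS = (1/2)·y/x = p_x/p_y.
Rearranging, p_y·y = 2·p_x·x. Substituting into the budget gives p_x·x·(1 + 2) = M.
Demand: x*(p_x,p_y,M) = 1/3·M/p_x and y* = 2/3·M/p_y.
At p_x=9.2, p_y=3, M=32: x* = 1/3·32/9.2 = 1.1594, y* = 7.1111.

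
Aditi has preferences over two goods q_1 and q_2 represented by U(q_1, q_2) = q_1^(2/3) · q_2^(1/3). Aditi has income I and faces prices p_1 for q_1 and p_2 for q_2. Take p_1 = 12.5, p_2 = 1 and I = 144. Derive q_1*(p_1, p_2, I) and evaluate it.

q_1* = 7.68

Tangency: MRS = 2·q_2/q_1 = p_1/p_2.
Rearranging, p_2·q_2 = (1/2)·p_1·q_1. Substituting into the budget gives p_1·q_1·(1 + (1/2)) = I.
Demand: q_1*(p_1,p_2,I) = 2/3·I/p_1 and q_2* = 1/3·I/p_2.
At p_1=12.5, p_2=1, I=144: q_1* = 2/3·144/12.5 = 7.68.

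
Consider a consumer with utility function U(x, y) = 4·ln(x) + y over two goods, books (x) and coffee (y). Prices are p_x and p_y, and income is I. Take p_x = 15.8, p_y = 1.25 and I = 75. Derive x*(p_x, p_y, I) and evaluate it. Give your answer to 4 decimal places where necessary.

x* = 0.3165

MU_x = 4/x, MU_y = 1. Tangency: 4/x = p_x/p_y.
So x*(p_x,p_y) = 4·p_y/p_x, independent of income; and y* = (I − 4·p_y)/p_y.
At the given prices: x* = 4·1.25/15.8 = 0.3165.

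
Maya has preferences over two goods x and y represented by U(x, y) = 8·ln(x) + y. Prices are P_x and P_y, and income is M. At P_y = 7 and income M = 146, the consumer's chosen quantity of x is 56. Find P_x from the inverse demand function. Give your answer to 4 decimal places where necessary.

P_x = 1

Set MRS = P_x/P_y: (8/x)/1 = P_x/P_y.
So x*(P_x,P_y) = 8·P_y/P_x, independent of income; and y* = (M − 8·P_y)/P_y.
Set x* = 56 in the demand function and solve for P_x: P_x = 1.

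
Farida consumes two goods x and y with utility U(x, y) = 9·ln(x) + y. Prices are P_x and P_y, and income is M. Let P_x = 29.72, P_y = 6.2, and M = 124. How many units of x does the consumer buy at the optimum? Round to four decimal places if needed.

x* = 1.8775

Set MRS = P_x/P_y: (9/x)/1 = P_x/P_y.
So x*(P_x,P_y) = 9·P_y/P_x, independent of income; and y* = (M − 9·P_y)/P_y.
At the given prices: x* = 9·6.2/29.72 = 1.8775.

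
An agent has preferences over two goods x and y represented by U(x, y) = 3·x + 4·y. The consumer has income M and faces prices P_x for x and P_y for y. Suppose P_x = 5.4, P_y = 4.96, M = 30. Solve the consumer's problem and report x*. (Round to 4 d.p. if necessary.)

Perfect substitutes: compare marginal utility per dollar. 3/P_x vs 4/P_y → 0.5556 vs 0.8065.
y gives more utility per dollar, so spend all income on y: y* = M/P_y, x* = 0.
Numerically: x* = 0, y* = 6.0484.

x* = 0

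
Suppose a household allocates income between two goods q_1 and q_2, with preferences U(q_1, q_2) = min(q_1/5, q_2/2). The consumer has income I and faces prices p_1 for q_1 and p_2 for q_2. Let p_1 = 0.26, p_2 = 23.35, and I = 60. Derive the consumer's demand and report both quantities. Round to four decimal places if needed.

q_1* = 6.25, q_2* = 2.5

With perfect complements, no substitution: consume in ratio q_1:q_2 = 5:2.
Budget: p_1·q_1 + p_2·(2/5)·q_1 = I, so (5·p_1 + 2·p_2)·q_1 = 5·I.
Demand: q_1*(p_1,p_2,I) = 5·I/(5·p_1 + 2·p_2), q_2* = 2·I/(5·p_1 + 2·p_2).
Here 5·0.26 + 2·23.35 = 48, giving q_1* = 6.25 and q_2* = 2.5.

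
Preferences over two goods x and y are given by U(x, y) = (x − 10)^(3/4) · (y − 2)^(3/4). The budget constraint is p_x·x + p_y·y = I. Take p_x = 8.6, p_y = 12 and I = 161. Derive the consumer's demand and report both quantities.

x* = 12.9651, y* = 4.125

MRS = (y−2)/(x−10). Tangency with p_x/p_y gives y−2 = (p_x/p_y)·(x−10).
After buying the subsistence bundle (10, 2), a share 0.5 of the remaining income goes to x: x* = 10 + 0.5·(I − 10p_x − 2p_y)/p_x.
Discretionary income = 161 − 10·8.6 − 2·12 = 51; x* = 10 + 0.5·51/8.6 = 12.9651; y* = 2 + 0.5·51/12 = 4.125.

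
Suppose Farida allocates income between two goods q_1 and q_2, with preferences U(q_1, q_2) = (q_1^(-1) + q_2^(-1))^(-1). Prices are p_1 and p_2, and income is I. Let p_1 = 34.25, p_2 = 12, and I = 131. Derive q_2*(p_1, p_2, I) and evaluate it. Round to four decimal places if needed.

MRS = MU_q_1/MU_q_2 = (q_2/q_1)^(2). Set equal to p_1/p_2.
Hence q_2/q_1 = (p_1/p_2)^(1/(2)), i.e. raised to the 0.5 power.
With the ratio pinned down, the budget gives q_1* = I/(p_1 + p_2·(q_2/q_1)) and q_2* = (q_2/q_1)·q_1*.
Numerically q_2/q_1 = 1.689428, so q_1* = 131/(34.25 + 12·1.689428) = 2.4026 and q_2* = 1.689428·2.4026 = 4.0591.

q_2* = 4.0591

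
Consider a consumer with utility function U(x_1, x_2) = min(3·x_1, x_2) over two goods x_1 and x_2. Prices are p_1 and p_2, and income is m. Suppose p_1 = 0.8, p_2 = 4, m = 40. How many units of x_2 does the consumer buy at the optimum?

x_2* = 9.375

With perfect complements, no substitution: consume in ratio x_1:x_2 = 1:3.
Budget: p_1·x_1 + p_2·3·x_1 = m, so (p_1 + 3·p_2)·x_1 = m.
Demand: x_1*(p_1,p_2,m) = m/(p_1 + 3·p_2), x_2* = 3·m/(p_1 + 3·p_2).
Here 0.8 + 3·4 = 12.8, giving x_2* = 9.375.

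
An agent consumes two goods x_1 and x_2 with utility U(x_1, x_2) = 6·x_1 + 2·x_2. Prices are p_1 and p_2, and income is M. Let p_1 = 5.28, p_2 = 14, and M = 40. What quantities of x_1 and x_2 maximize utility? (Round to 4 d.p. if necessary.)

x_1* = 7.5758, x_2* = 0

Perfect substitutes: compare marginal utility per dollar. 6/p_1 vs 2/p_2 → 1.1364 vs 0.1429.
x_1 gives more utility per dollar, so spend all income on x_1: x_1* = M/p_1, x_2* = 0.
Numerically: x_1* = 7.5758, x_2* = 0.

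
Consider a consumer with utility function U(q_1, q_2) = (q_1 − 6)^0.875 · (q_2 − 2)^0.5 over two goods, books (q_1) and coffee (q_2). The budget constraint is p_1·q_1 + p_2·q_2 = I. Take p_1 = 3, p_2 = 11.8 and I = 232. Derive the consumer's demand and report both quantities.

q_1* = 46.3879, q_2* = 7.8675

MRS = (7/4)·(q_2−2)/(q_1−6). Tangency with p_1/p_2 gives q_2−2 = (4/7)·(p_1/p_2)·(q_1−6).
After buying the subsistence bundle (6, 2), a share 7/11 of the remaining income goes to q_1: q_1* = 6 + 7/11·(I − 6p_1 − 2p_2)/p_1.
Discretionary income = 232 − 6·3 − 2·11.8 = 190.4; q_1* = 6 + 7/11·190.4/3 = 46.3879; q_2* = 2 + 4/11·190.4/11.8 = 7.8675.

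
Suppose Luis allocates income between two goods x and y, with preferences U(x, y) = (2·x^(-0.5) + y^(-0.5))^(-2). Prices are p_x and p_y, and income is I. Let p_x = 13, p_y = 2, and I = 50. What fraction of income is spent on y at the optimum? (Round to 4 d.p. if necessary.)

share on y = 0.2524

MRS = MU_x/MU_y = 2·(y/x)^(1.5). Set equal to p_x/p_y.
Solve for the ratio: y/x = [(1/2)·p_x/p_y]^(2/3).
With the ratio pinned down, the budget gives x* = I/(p_x + p_y·(y/x)) and y* = (y/x)·x*.
Numerically y/x = 2.194096, so x* = 50/(13 + 2·2.194096) = 2.8755 and y* = 2.194096·2.8755 = 6.3092.
Expenditure on y: 2·6.3092 = 12.6183; share = 0.2524.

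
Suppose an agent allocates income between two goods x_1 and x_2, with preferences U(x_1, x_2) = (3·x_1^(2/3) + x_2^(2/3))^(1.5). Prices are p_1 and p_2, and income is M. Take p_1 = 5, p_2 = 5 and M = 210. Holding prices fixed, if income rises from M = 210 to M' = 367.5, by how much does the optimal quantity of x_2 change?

Δx_2* = 1.125

With the ratio pinned down, the budget gives x_1* = M/(p_1 + p_2·(x_2/x_1)) and x_2* = (x_2/x_1)·x_1*.
Numerically x_2/x_1 = 0.037037, so x_1* = 210/(5 + 5·0.037037) = 40.5 and x_2* = 0.037037·40.5 = 1.5.
At M' = 367.5: x_2* = 2.625. Change: 2.625 − 1.5 = 1.125.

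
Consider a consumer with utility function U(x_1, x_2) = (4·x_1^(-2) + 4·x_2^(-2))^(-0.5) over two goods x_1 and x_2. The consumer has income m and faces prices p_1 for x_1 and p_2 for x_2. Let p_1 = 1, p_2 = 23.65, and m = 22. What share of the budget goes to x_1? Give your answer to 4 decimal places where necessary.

share on x_1 = 0.1082

From the CES first-order condition, (x_2/x_1)^(3) = p_1/p_2.
Solve for the ratio: x_2/x_1 = [p_1/p_2]^(1/3).
Substitute x_2 = (x_2/x_1)·x_1 into the budget: x_1* = m/(p_1 + p_2·(x_2/x_1)).
Numerically x_2/x_1 = 0.348382, so x_1* = 22/(1 + 23.65·0.348382) = 2.3811 and x_2* = 0.348382·2.3811 = 0.8295.
Expenditure on x_1: 1·2.3811 = 2.3811; share = 0.1082.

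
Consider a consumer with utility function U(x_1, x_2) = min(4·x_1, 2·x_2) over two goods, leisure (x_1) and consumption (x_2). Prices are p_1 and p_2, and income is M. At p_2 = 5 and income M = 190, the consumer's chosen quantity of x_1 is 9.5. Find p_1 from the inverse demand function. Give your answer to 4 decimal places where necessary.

p_1 = 10

With perfect complements, no substitution: consume in ratio x_1:x_2 = 2:4.
Budget: p_1·x_1 + p_2·2·x_1 = M, so (2·p_1 + 4·p_2)·x_1 = 2·M.
Demand: x_1*(p_1,p_2,M) = 2·M/(2·p_1 + 4·p_2), x_2* = 4·M/(2·p_1 + 4·p_2).
Set x_1* = 9.5 in the demand function and solve for p_1: p_1 = 10.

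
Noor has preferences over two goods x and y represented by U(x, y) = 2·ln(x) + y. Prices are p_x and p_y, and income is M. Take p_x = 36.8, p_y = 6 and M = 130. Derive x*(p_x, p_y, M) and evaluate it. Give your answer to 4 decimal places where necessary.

At the given prices: x* = 2·6/36.8 = 0.3261.

x* = 0.3261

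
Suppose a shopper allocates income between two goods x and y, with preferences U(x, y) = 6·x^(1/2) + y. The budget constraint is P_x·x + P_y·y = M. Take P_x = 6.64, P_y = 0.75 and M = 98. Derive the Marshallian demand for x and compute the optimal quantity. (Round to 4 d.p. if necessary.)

x* = 0.1148

Set MRS = P_x/P_y: 3·x^(−1/2) = P_x/P_y.
Thus x* = (3·P_y/P_x)² — independent of M — with the rest of income spent on y.
Plugging in: x* = (3·0.75/6.64)² = 0.1148.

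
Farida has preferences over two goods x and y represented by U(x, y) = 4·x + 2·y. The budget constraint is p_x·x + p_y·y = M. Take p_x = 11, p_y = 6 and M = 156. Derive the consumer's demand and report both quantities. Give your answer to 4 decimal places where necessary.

x* = 14.1818, y* = 0

Perfect substitutes: compare marginal utility per dollar. 4/p_x vs 2/p_y → 0.3636 vs 0.3333.
x gives more utility per dollar, so spend all income on x: x* = M/p_x, y* = 0.
Numerically: x* = 14.1818, y* = 0.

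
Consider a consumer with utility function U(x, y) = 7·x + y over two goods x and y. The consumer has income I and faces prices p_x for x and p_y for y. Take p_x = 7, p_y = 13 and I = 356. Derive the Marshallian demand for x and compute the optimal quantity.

x* = 50.8571

Linear utility — the consumer picks whichever good has higher MU/price: 7/7 = 1 vs 1/13 = 0.0769.
x gives more utility per dollar, so spend all income on x: x* = I/p_x, y* = 0.
Numerically: x* = 50.8571, y* = 0.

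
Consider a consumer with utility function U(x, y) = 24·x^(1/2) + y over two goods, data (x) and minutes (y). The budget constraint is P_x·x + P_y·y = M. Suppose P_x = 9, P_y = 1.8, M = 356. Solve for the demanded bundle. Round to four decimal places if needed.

Utility is quasi-linear in y; the FOC for x is 12/√x = P_x/P_y.
Thus x* = (12·P_y/P_x)² — independent of M — with the rest of income spent on y.
Plugging in: x* = (12·1.8/9)² = 5.76, y* = 168.9778.

x* = 5.76, y* = 168.9778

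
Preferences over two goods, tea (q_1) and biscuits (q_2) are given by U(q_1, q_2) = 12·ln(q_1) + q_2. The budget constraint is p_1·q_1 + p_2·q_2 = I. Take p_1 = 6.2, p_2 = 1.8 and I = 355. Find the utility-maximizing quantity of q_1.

Set MRS = p_1/p_2: (12/q_1)/1 = p_1/p_2.
So q_1*(p_1,p_2) = 12·p_2/p_1, independent of income; and q_2* = (I − 12·p_2)/p_2.
At the given prices: q_1* = 12·1.8/6.2 = 3.4839.

q_1* = 3.4839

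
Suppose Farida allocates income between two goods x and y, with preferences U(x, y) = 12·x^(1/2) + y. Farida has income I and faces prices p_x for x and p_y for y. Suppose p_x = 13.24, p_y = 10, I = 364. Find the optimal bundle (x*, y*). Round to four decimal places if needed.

Set MRS = p_x/p_y: 6·x^(−1/2) = p_x/p_y.
Thus x* = (6·p_y/p_x)² — independent of I — with the rest of income spent on y.
Plugging in: x* = (6·10/13.24)² = 20.5365, y* = 9.2097.

x* = 20.5365, y* = 9.2097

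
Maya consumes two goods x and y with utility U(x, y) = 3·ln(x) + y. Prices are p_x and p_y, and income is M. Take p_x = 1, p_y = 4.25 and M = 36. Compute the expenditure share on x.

At the given prices: x* = 3·4.25/1 = 12.75, and y* = 5.4706.
Expenditure on x: 1·12.75 = 12.75; share = 0.3542.

share on x = 0.3542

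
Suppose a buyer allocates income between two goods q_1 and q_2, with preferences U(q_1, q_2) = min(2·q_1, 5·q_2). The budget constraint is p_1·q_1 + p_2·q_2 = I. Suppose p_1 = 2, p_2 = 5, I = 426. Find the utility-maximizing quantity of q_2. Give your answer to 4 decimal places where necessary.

Leontief preferences: the optimum is at the kink where q_1/5 = q_2/2, i.e. q_2 = (2/5)·q_1.
Budget: p_1·q_1 + p_2·(2/5)·q_1 = I, so (5·p_1 + 2·p_2)·q_1 = 5·I.
Demand: q_1*(p_1,p_2,I) = 5·I/(5·p_1 + 2·p_2), q_2* = 2·I/(5·p_1 + 2·p_2).
Here 5·2 + 2·5 = 20, giving q_2* = 42.6.

q_2* = 42.6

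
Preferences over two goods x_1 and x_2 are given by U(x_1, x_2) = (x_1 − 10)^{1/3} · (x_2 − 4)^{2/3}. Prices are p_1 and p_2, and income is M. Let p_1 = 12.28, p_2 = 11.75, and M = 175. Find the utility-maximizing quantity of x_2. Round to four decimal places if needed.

MRS = (1/2)·(x_2−4)/(x_1−10). Tangency with p_1/p_2 gives x_2−4 = 2·(p_1/p_2)·(x_1−10).
Substituting into the budget: x_1* = 10 + 1/3·(M − 10·p_1 − 4·p_2)/p_1, and x_2* = 4 + 2/3·(…)/p_2.
Discretionary income = 175 − 10·12.28 − 4·11.75 = 5.2; x_2* = 4 + 2/3·5.2/11.75 = 4.295.

x_2* = 4.295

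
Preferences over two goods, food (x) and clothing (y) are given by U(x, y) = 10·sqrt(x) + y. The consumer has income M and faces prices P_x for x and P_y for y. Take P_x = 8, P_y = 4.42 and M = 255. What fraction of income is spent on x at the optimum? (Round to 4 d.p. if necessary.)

share on x = 0.2394

Utility is quasi-linear in y; the FOC for x is 5/√x = P_x/P_y.
Solve: √x = 5·P_y/P_x, so x*(P_x,P_y) = (5·P_y/P_x)², and y* = (M − P_x·x*)/P_y.
Plugging in: x* = (5·4.42/8)² = 7.6314, y* = 43.8798.
Expenditure on x: 8·7.6314 = 61.0513; share = 0.2394.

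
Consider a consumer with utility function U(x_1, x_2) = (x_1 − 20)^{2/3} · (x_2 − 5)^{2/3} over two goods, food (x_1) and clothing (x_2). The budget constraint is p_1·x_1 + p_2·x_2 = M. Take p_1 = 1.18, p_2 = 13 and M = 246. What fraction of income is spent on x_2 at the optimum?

share on x_2 = 0.5841

Let x_1' = x_1−20, x_2' = x_2−5. MRS = x_2'/x_1' = p_1/p_2.
After buying the subsistence bundle (20, 5), a share 0.5 of the remaining income goes to x_1: x_1* = 20 + 0.5·(M − 20p_1 − 5p_2)/p_1.
Discretionary income = 246 − 20·1.18 − 5·13 = 157.4; x_1* = 20 + 0.5·157.4/1.18 = 86.6949; x_2* = 5 + 0.5·157.4/13 = 11.0538.
Expenditure on x_2: 13·11.0538 = 143.7; share = 0.5841.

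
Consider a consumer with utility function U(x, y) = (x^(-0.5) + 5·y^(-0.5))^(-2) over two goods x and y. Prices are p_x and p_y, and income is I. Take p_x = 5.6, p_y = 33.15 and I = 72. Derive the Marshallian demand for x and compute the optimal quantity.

x* = 2.0442

From the CES first-order condition, (1/5)·(y/x)^(1.5) = p_x/p_y.
Solve for the ratio: y/x = [5·p_x/p_y]^(2/3).
With the ratio pinned down, the budget gives x* = I/(p_x + p_y·(y/x)) and y* = (y/x)·x*.
Numerically y/x = 0.893545, so x* = 72/(5.6 + 33.15·0.893545) = 2.0442.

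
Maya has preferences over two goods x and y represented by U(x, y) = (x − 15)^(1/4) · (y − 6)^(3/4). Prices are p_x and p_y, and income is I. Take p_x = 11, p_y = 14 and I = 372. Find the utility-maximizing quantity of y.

y* = 12.5893

This is Cobb-Douglas in (x−15, y−6): tangency gives 0.25·p_y·(y−6) = 0.75·p_x·(x−15).
After buying the subsistence bundle (15, 6), a share 0.25 of the remaining income goes to x: x* = 15 + 0.25·(I − 15p_x − 6p_y)/p_x.
Discretionary income = 372 − 15·11 − 6·14 = 123; y* = 6 + 0.75·123/14 = 12.5893.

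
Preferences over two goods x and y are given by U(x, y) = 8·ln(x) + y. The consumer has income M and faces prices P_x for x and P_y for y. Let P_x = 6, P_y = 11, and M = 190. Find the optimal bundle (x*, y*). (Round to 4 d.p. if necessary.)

Set MRS = P_x/P_y: (8/x)/1 = P_x/P_y.
So x*(P_x,P_y) = 8·P_y/P_x, independent of income; and y* = (M − 8·P_y)/P_y.
At the given prices: x* = 8·11/6 = 14.6667, and y* = 9.2727.

x* = 14.6667, y* = 9.2727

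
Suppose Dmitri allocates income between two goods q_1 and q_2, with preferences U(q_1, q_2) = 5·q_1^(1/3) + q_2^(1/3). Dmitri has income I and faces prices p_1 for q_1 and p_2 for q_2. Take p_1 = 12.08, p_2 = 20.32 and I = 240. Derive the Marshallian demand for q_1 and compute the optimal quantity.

q_1* = 18.5858

From the CES first-order condition, 5·(q_2/q_1)^(2/3) = p_1/p_2.
Solve for the ratio: q_2/q_1 = [(1/5)·p_1/p_2]^(1.5).
With the ratio pinned down, the budget gives q_1* = I/(p_1 + p_2·(q_2/q_1)) and q_2* = (q_2/q_1)·q_1*.
Numerically q_2/q_1 = 0.040998, so q_1* = 240/(12.08 + 20.32·0.040998) = 18.5858.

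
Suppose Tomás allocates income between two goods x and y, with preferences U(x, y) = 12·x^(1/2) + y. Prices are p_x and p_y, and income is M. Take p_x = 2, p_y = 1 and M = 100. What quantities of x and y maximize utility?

Set MRS = p_x/p_y: 6·x^(−1/2) = p_x/p_y.
Solve: √x = 6·p_y/p_x, so x*(p_x,p_y) = (6·p_y/p_x)², and y* = (M − p_x·x*)/p_y.
Plugging in: x* = (6·1/2)² = 9, y* = 82.

x* = 9, y* = 82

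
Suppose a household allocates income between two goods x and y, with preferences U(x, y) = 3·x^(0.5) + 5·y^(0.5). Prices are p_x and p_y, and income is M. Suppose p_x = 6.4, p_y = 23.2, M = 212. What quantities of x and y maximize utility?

x* = 18.7541, y* = 3.9644

MRS = MU_x/MU_y = (3/5)·(y/x)^(0.5). Set equal to p_x/p_y.
Solve for the ratio: y/x = [(5/3)·p_x/p_y]^(2).
Substitute y = (y/x)·x into the budget: x* = M/(p_x + p_y·(y/x)).
Numerically y/x = 0.211389, so x* = 212/(6.4 + 23.2·0.211389) = 18.7541 and y* = 0.211389·18.7541 = 3.9644.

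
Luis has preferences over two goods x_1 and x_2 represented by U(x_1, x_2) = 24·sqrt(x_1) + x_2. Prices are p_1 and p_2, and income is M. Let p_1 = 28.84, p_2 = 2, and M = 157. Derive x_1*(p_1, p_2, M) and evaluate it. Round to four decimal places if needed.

MU_x_1 = 12/√x_1, MU_x_2 = 1. Tangency: 12/√x_1 = p_1/p_2.
Solve: √x_1 = 12·p_2/p_1, so x_1*(p_1,p_2) = (12·p_2/p_1)², and x_2* = (M − p_1·x_1*)/p_2.
Plugging in: x_1* = (12·2/28.84)² = 0.6925.

x_1* = 0.6925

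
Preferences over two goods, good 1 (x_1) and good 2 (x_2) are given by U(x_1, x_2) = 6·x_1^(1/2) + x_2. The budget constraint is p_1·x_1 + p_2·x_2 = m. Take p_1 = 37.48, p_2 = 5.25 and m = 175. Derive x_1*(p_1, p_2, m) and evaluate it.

x_1* = 0.1766

Solve: √x_1 = 3·p_2/p_1, so x_1*(p_1,p_2) = (3·p_2/p_1)², and x_2* = (m − p_1·x_1*)/p_2.
Plugging in: x_1* = (3·5.25/37.48)² = 0.1766.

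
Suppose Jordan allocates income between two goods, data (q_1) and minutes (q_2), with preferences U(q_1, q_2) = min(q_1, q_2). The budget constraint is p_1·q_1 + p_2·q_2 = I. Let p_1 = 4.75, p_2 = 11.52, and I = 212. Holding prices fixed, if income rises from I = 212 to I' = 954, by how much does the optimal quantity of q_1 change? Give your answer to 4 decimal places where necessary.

Here 4.75 + 11.52 = 16.27, giving q_1* = 13.0301.
At I' = 954: q_1* = 58.6355. Change: 58.6355 − 13.0301 = 45.6054.

Δq_1* = 45.6054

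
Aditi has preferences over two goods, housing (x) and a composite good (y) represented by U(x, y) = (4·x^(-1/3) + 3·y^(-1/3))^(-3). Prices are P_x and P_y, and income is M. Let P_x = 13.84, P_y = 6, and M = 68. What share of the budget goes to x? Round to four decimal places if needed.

Numerically y/x = 1.508463, so x* = 68/(13.84 + 6·1.508463) = 2.9706 and y* = 1.508463·2.9706 = 4.4811.
Expenditure on x: 13.84·2.9706 = 41.1135; share = 0.6046.

share on x = 0.6046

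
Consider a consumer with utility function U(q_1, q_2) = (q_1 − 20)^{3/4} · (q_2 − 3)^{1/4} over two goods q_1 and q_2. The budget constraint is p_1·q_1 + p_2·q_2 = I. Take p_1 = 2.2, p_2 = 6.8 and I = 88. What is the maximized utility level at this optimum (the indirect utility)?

This is Cobb-Douglas in (q_1−20, q_2−3): tangency gives 0.75·p_2·(q_2−3) = 0.25·p_1·(q_1−20).
Substituting into the budget: q_1* = 20 + 0.75·(I − 20·p_1 − 3·p_2)/p_1, and q_2* = 3 + 0.25·(…)/p_2.
Discretionary income = 88 − 20·2.2 − 3·6.8 = 23.6; q_1* = 20 + 0.75·23.6/2.2 = 28.0455; q_2* = 3 + 0.25·23.6/6.8 = 3.8676.
Utility at the optimum: U(28.0455, 3.8676) = 4.6105.

V = 4.6105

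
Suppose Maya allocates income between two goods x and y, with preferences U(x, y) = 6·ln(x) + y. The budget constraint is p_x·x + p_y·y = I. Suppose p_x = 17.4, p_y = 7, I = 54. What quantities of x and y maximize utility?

x* = 2.4138, y* = 1.7143

At the given prices: x* = 6·7/17.4 = 2.4138, and y* = 1.7143.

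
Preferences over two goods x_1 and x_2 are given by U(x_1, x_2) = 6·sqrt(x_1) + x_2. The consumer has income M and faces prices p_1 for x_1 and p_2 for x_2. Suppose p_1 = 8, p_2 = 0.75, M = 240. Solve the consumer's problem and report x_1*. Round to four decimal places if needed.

Utility is quasi-linear in x_2; the FOC for x_1 is 3/√x_1 = p_1/p_2.
Solve: √x_1 = 3·p_2/p_1, so x_1*(p_1,p_2) = (3·p_2/p_1)², and x_2* = (M − p_1·x_1*)/p_2.
Plugging in: x_1* = (3·0.75/8)² = 0.0791.

x_1* = 0.0791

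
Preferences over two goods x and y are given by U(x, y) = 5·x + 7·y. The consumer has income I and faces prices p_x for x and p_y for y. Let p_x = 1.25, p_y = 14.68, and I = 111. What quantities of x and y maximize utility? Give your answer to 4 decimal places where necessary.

Perfect substitutes: compare marginal utility per dollar. 5/p_x vs 7/p_y → 4 vs 0.4768.
x gives more utility per dollar, so spend all income on x: x* = I/p_x, y* = 0.
Numerically: x* = 88.8, y* = 0.

x* = 88.8, y* = 0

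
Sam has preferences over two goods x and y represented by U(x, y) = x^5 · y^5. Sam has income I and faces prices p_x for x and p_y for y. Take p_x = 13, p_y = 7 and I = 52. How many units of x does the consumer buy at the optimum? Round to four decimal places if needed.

At p_x=13, p_y=7, I=52: x* = 0.5·52/13 = 2.

x* = 2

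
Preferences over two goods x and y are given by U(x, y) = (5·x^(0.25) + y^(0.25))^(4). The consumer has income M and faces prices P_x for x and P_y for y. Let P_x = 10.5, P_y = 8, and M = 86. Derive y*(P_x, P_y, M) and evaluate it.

MU_x ∝ 5·x^(-0.75), MU_y ∝ y^(-0.75), so MRS = 5·(y/x)^(0.75) = P_x/P_y.
Hence y/x = ((1/5)·P_x/P_y)^(1/(0.75)), i.e. raised to the 4/3 power.
Substitute y = (y/x)·x into the budget: x* = M/(P_x + P_y·(y/x)).
Numerically y/x = 0.168076, so x* = 86/(10.5 + 8·0.168076) = 7.2607 and y* = 0.168076·7.2607 = 1.2203.

y* = 1.2203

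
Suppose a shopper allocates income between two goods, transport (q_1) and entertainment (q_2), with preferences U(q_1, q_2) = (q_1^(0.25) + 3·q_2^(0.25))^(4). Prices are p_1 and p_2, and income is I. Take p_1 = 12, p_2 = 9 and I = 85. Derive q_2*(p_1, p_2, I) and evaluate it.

Substitute q_2 = (q_2/q_1)·q_1 into the budget: q_1* = I/(p_1 + p_2·(q_2/q_1)).
Numerically q_2/q_1 = 6.349604, so q_1* = 85/(12 + 9·6.349604) = 1.2293 and q_2* = 6.349604·1.2293 = 7.8054.

q_2* = 7.8054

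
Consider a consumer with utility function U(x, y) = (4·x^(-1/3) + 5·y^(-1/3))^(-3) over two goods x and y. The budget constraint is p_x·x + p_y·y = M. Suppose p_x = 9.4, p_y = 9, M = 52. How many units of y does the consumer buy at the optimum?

MU_x ∝ 4·x^(-4/3), MU_y ∝ 5·y^(-4/3), so MRS = (4/5)·(y/x)^(4/3) = p_x/p_y.
Hence y/x = ((5/4)·p_x/p_y)^(1/(4/3)), i.e. raised to the 0.75 power.
Substitute y = (y/x)·x into the budget: x* = M/(p_x + p_y·(y/x)).
Numerically y/x = 1.221368, so x* = 52/(9.4 + 9·1.221368) = 2.55 and y* = 1.221368·2.55 = 3.1145.

y* = 3.1145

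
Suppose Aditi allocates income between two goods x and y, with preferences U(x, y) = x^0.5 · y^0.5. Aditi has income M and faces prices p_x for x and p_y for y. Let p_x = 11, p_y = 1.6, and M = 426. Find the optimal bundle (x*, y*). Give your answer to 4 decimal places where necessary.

x* = 19.3636, y* = 133.125

Tangency: MRS = y/x = p_x/p_y.
So 0.5·p_y·y = 0.5·p_x·x; combined with the budget, a share 0.5 of income goes to x.
Demand: x*(p_x,p_y,M) = 0.5·M/p_x and y* = 0.5·M/p_y.
At p_x=11, p_y=1.6, M=426: x* = 0.5·426/11 = 19.3636, y* = 133.125.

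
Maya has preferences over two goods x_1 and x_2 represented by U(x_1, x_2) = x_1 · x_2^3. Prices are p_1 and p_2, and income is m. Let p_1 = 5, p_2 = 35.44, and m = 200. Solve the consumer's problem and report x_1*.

x_1* = 10

The MRS is (1/3)·x_2/x_1. Set MRS = p_1/p_2.
So p_2·x_2 = 3·p_1·x_1; combined with the budget, a share 0.25 of income goes to x_1.
Demand: x_1*(p_1,p_2,m) = 0.25·m/p_1 and x_2* = 0.75·m/p_2.
At p_1=5, p_2=35.44, m=200: x_1* = 0.25·200/5 = 10.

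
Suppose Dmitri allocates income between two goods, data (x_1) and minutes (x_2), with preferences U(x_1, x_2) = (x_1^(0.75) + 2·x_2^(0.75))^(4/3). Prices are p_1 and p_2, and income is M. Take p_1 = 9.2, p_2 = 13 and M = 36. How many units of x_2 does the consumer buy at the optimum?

Substitute x_2 = (x_2/x_1)·x_1 into the budget: x_1* = M/(p_1 + p_2·(x_2/x_1)).
Numerically x_2/x_1 = 4.013265, so x_1* = 36/(9.2 + 13·4.013265) = 0.5866 and x_2* = 4.013265·0.5866 = 2.3541.

x_2* = 2.3541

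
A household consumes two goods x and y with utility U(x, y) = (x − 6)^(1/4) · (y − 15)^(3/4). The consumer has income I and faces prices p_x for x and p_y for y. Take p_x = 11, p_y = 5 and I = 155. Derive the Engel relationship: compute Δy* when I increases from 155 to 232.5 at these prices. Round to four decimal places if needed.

Δy* = 11.625

Let x' = x−6, y' = y−15. MRS = (1/3)·y'/x' = p_x/p_y.
Substituting into the budget: x* = 6 + 0.25·(I − 6·p_x − 15·p_y)/p_x, and y* = 15 + 0.75·(…)/p_y.
Discretionary income = 155 − 6·11 − 15·5 = 14; y* = 15 + 0.75·14/5 = 17.1.
At I' = 232.5: y* = 28.725. Change: 28.725 − 17.1 = 11.625.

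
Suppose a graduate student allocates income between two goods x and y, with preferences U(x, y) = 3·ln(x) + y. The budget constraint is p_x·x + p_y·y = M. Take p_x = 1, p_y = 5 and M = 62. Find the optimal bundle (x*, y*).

x* = 15, y* = 9.4

Set MRS = p_x/p_y: (3/x)/1 = p_x/p_y.
So x*(p_x,p_y) = 3·p_y/p_x, independent of income; and y* = (M − 3·p_y)/p_y.
At the given prices: x* = 3·5/1 = 15, and y* = 9.4.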